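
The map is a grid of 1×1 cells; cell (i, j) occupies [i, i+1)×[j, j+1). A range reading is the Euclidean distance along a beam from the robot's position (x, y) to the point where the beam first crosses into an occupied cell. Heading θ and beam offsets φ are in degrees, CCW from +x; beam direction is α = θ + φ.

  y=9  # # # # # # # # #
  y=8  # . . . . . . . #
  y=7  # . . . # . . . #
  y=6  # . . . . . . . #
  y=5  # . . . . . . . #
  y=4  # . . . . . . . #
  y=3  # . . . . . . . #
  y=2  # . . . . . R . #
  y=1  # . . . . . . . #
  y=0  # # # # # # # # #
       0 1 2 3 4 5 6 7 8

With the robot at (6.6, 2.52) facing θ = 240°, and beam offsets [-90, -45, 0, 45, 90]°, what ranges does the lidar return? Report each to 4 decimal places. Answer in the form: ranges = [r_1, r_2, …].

beam 1: φ=-90°, α=150°
  dir = (cos 150°, sin 150°) = (-0.8660, 0.5000); from cell (6,2)
  next x-line at t=0.6928, next y-line at t=0.9600; Δt_x=1.1547, Δt_y=2.0000
    x: enter (5,2) at t=0.6928
    y: enter (5,3) at t=0.9600
    x: enter (4,3) at t=1.8475
    y: enter (4,4) at t=2.9600
    x: enter (3,4) at t=3.0022
    x: enter (2,4) at t=4.1569
    y: enter (2,5) at t=4.9600
    x: enter (1,5) at t=5.3116
    x: enter (0,5) at t=6.4663 ← occupied
  → r_1 = 6.4663
beam 2: φ=-45°, α=195°
  dir = (cos 195°, sin 195°) = (-0.9659, -0.2588); from cell (6,2)
  next x-line at t=0.6212, next y-line at t=2.0091; Δt_x=1.0353, Δt_y=3.8637
    x: enter (5,2) at t=0.6212
    x: enter (4,2) at t=1.6564
    y: enter (4,1) at t=2.0091
    x: enter (3,1) at t=2.6917
    x: enter (2,1) at t=3.7270
    x: enter (1,1) at t=4.7623
    x: enter (0,1) at t=5.7975 ← occupied
  → r_2 = 5.7975
beam 3: φ=0°, α=240°
  dir = (cos 240°, sin 240°) = (-0.5000, -0.8660); from cell (6,2)
  next x-line at t=1.2000, next y-line at t=0.6004; Δt_x=2.0000, Δt_y=1.1547
    y: enter (6,1) at t=0.6004
    x: enter (5,1) at t=1.2000
    y: enter (5,0) at t=1.7551 ← occupied
  → r_3 = 1.7551
beam 4: φ=45°, α=285°
  dir = (cos 285°, sin 285°) = (0.2588, -0.9659); from cell (6,2)
  next x-line at t=1.5455, next y-line at t=0.5383; Δt_x=3.8637, Δt_y=1.0353
    y: enter (6,1) at t=0.5383
    x: enter (7,1) at t=1.5455
    y: enter (7,0) at t=1.5736 ← occupied
  → r_4 = 1.5736
beam 5: φ=90°, α=330°
  dir = (cos 330°, sin 330°) = (0.8660, -0.5000); from cell (6,2)
  next x-line at t=0.4619, next y-line at t=1.0400; Δt_x=1.1547, Δt_y=2.0000
    x: enter (7,2) at t=0.4619
    y: enter (7,1) at t=1.0400
    x: enter (8,1) at t=1.6166 ← occupied
  → r_5 = 1.6166

ranges = [6.4663, 5.7975, 1.7551, 1.5736, 1.6166]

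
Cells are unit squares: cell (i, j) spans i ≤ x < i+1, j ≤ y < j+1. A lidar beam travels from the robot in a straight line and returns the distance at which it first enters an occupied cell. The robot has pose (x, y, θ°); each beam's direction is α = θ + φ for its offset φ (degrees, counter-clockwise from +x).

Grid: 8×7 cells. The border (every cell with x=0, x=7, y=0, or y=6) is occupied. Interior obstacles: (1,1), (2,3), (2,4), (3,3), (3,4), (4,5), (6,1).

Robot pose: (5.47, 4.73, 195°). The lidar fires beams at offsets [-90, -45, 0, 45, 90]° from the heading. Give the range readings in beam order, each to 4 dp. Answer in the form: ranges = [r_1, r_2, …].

beam 1: φ=-90°, α=105°
  direction (-0.2588, 0.9659); cell (5,4); t to first gridline: x 1.8159, y 0.2795 (then +3.8637 / +1.0353)
    (5,5) via y @ 0.2795
    (5,6) via y @ 1.3148  # hit
  → r_1 = 1.3148
beam 2: φ=-45°, α=150°
  direction (-0.8660, 0.5000); cell (5,4); t to first gridline: x 0.5427, y 0.5400 (then +1.1547 / +2.0000)
    (5,5) via y @ 0.5400
    (4,5) via x @ 0.5427  # hit
  → r_2 = 0.5427
beam 3: φ=0°, α=195°
  direction (-0.9659, -0.2588); cell (5,4); t to first gridline: x 0.4866, y 2.8205 (then +1.0353 / +3.8637)
    (4,4) via x @ 0.4866
    (3,4) via x @ 1.5219  # hit
  → r_3 = 1.5219
beam 4: φ=45°, α=240°
  direction (-0.5000, -0.8660); cell (5,4); t to first gridline: x 0.9400, y 0.8429 (then +2.0000 / +1.1547)
    (5,3) via y @ 0.8429
    (4,3) via x @ 0.9400
    (4,2) via y @ 1.9976
    (3,2) via x @ 2.9400
    (3,1) via y @ 3.1523
    (3,0) via y @ 4.3070  # hit
  → r_4 = 4.3070
beam 5: φ=90°, α=285°
  direction (0.2588, -0.9659); cell (5,4); t to first gridline: x 2.0478, y 0.7558 (then +3.8637 / +1.0353)
    (5,3) via y @ 0.7558
    (5,2) via y @ 1.7910
    (6,2) via x @ 2.0478
    (6,1) via y @ 2.8263  # hit
  → r_5 = 2.8263

ranges = [1.3148, 0.5427, 1.5219, 4.3070, 2.8263]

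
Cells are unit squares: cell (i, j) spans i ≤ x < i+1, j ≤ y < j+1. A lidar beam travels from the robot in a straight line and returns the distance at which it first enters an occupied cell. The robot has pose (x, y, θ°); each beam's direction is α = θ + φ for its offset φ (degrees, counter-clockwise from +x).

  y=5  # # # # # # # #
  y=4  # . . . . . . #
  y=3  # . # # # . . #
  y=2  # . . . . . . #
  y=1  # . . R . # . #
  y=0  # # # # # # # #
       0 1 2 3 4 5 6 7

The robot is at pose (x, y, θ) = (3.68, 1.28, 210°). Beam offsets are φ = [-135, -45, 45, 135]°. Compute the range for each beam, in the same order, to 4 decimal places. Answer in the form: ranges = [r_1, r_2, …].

ranges = [1.7807, 2.7745, 0.2899, 1.0818]

beam 1: φ=-135°, α=75°
  direction (0.2588, 0.9659); cell (3,1); t to first gridline: x 1.2364, y 0.7454 (then +3.8637 / +1.0353)
    (3,2) via y @ 0.7454
    (4,2) via x @ 1.2364
    (4,3) via y @ 1.7807  # hit
  → r_1 = 1.7807
beam 2: φ=-45°, α=165°
  direction (-0.9659, 0.2588); cell (3,1); t to first gridline: x 0.7040, y 2.7819 (then +1.0353 / +3.8637)
    (2,1) via x @ 0.7040
    (1,1) via x @ 1.7393
    (0,1) via x @ 2.7745  # hit
  → r_2 = 2.7745
beam 3: φ=45°, α=255°
  direction (-0.2588, -0.9659); cell (3,1); t to first gridline: x 2.6273, y 0.2899 (then +3.8637 / +1.0353)
    (3,0) via y @ 0.2899  # hit
  → r_3 = 0.2899
beam 4: φ=135°, α=345°
  direction (0.9659, -0.2588); cell (3,1); t to first gridline: x 0.3313, y 1.0818 (then +1.0353 / +3.8637)
    (4,1) via x @ 0.3313
    (4,0) via y @ 1.0818  # hit
  → r_4 = 1.0818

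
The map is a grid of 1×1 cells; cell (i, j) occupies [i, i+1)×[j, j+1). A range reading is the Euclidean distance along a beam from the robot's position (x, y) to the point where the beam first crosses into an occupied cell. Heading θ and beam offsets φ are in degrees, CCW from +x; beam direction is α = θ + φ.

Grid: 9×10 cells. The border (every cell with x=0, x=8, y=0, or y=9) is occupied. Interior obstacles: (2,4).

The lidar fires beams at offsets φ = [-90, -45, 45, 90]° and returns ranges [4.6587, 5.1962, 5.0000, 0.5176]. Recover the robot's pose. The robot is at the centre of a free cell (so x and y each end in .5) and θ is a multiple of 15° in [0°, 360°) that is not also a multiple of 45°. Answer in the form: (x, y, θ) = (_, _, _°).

(x, y, θ) = (3.5, 4.5, 75°)

Candidates: 55 free-cell centres × 16 headings = 880 poses. Raycast each; keep the one whose scan matches to 4 dp.
  (3.5, 1.5, 240°): beam 1 = 2.8868 ≠ 4.6587 ✗
  (1.5, 8.5, 285°): beam 1 = 0.5176 ≠ 4.6587 ✗
  (4.5, 1.5, 60°): beam 1 = 1.0000 ≠ 4.6587 ✗
  …
  (3.5, 4.5, 75°): r_1=4.6587, r_2=5.1962, r_3=5.0000, r_4=0.5176 — all match ✓
Unique over the lattice → pose = (3.5, 4.5, 75°).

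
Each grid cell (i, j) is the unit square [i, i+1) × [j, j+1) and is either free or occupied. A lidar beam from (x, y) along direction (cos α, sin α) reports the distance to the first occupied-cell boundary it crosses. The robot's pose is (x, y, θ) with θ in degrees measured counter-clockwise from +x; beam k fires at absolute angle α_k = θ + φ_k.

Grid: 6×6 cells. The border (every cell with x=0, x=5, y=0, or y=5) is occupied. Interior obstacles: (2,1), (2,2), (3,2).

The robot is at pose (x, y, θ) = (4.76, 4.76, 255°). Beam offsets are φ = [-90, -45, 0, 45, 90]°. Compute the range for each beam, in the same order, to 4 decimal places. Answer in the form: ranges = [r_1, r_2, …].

ranges = [0.9273, 4.3417, 3.8926, 0.4800, 0.2485]

beam 1: φ=-90°, α=165°
  dir = (cos 165°, sin 165°) = (-0.9659, 0.2588); from cell (4,4)
  next x-line at t=0.7868, next y-line at t=0.9273; Δt_x=1.0353, Δt_y=3.8637
    x: enter (3,4) at t=0.7868
    y: enter (3,5) at t=0.9273 ← occupied
  → r_1 = 0.9273
beam 2: φ=-45°, α=210°
  dir = (cos 210°, sin 210°) = (-0.8660, -0.5000); from cell (4,4)
  next x-line at t=0.8776, next y-line at t=1.5200; Δt_x=1.1547, Δt_y=2.0000
    x: enter (3,4) at t=0.8776
    y: enter (3,3) at t=1.5200
    x: enter (2,3) at t=2.0323
    x: enter (1,3) at t=3.1870
    y: enter (1,2) at t=3.5200
    x: enter (0,2) at t=4.3417 ← occupied
  → r_2 = 4.3417
beam 3: φ=0°, α=255°
  dir = (cos 255°, sin 255°) = (-0.2588, -0.9659); from cell (4,4)
  next x-line at t=2.9364, next y-line at t=0.7868; Δt_x=3.8637, Δt_y=1.0353
    y: enter (4,3) at t=0.7868
    y: enter (4,2) at t=1.8221
    y: enter (4,1) at t=2.8574
    x: enter (3,1) at t=2.9364
    y: enter (3,0) at t=3.8926 ← occupied
  → r_3 = 3.8926
beam 4: φ=45°, α=300°
  dir = (cos 300°, sin 300°) = (0.5000, -0.8660); from cell (4,4)
  next x-line at t=0.4800, next y-line at t=0.8776; Δt_x=2.0000, Δt_y=1.1547
    x: enter (5,4) at t=0.4800 ← occupied
  → r_4 = 0.4800
beam 5: φ=90°, α=345°
  dir = (cos 345°, sin 345°) = (0.9659, -0.2588); from cell (4,4)
  next x-line at t=0.2485, next y-line at t=2.9364; Δt_x=1.0353, Δt_y=3.8637
    x: enter (5,4) at t=0.2485 ← occupied
  → r_5 = 0.2485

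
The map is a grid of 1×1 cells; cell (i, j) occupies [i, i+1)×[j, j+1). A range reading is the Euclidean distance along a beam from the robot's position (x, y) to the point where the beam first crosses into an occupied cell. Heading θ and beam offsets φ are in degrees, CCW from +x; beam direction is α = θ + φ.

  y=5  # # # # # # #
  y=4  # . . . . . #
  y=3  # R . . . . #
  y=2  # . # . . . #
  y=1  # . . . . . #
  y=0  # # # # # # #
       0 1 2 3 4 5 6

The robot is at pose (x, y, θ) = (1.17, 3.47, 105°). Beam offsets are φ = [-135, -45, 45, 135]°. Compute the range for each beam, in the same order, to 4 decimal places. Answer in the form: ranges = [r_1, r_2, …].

ranges = [0.9584, 1.7667, 0.1963, 0.3400]

beam 1: φ=-135°, α=330°
  dir = (cos 330°, sin 330°) = (0.8660, -0.5000); from cell (1,3)
  next x-line at t=0.9584, next y-line at t=0.9400; Δt_x=1.1547, Δt_y=2.0000
    y: enter (1,2) at t=0.9400
    x: enter (2,2) at t=0.9584 ← occupied
  → r_1 = 0.9584
beam 2: φ=-45°, α=60°
  dir = (cos 60°, sin 60°) = (0.5000, 0.8660); from cell (1,3)
  next x-line at t=1.6600, next y-line at t=0.6120; Δt_x=2.0000, Δt_y=1.1547
    y: enter (1,4) at t=0.6120
    x: enter (2,4) at t=1.6600
    y: enter (2,5) at t=1.7667 ← occupied
  → r_2 = 1.7667
beam 3: φ=45°, α=150°
  dir = (cos 150°, sin 150°) = (-0.8660, 0.5000); from cell (1,3)
  next x-line at t=0.1963, next y-line at t=1.0600; Δt_x=1.1547, Δt_y=2.0000
    x: enter (0,3) at t=0.1963 ← occupied
  → r_3 = 0.1963
beam 4: φ=135°, α=240°
  dir = (cos 240°, sin 240°) = (-0.5000, -0.8660); from cell (1,3)
  next x-line at t=0.3400, next y-line at t=0.5427; Δt_x=2.0000, Δt_y=1.1547
    x: enter (0,3) at t=0.3400 ← occupied
  → r_4 = 0.3400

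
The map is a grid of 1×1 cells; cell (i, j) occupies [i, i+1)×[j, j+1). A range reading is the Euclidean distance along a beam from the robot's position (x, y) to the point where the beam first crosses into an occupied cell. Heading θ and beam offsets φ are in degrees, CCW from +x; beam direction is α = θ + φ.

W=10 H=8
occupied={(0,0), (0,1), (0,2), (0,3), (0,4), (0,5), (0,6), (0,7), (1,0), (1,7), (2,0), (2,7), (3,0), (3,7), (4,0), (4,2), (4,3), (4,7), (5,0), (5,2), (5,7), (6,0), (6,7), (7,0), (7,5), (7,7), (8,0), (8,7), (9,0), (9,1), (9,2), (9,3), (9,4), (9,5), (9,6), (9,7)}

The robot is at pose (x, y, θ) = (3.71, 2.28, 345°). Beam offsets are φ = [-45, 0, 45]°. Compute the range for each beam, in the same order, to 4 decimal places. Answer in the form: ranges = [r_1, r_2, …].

beam 1: φ=-45°, α=300°
  direction (0.5000, -0.8660); cell (3,2); t to first gridline: x 0.5800, y 0.3233 (then +2.0000 / +1.1547)
    (3,1) via y @ 0.3233
    (4,1) via x @ 0.5800
    (4,0) via y @ 1.4780  # hit
  → r_1 = 1.4780
beam 2: φ=0°, α=345°
  direction (0.9659, -0.2588); cell (3,2); t to first gridline: x 0.3002, y 1.0818 (then +1.0353 / +3.8637)
    (4,2) via x @ 0.3002  # hit
  → r_2 = 0.3002
beam 3: φ=45°, α=30°
  direction (0.8660, 0.5000); cell (3,2); t to first gridline: x 0.3349, y 1.4400 (then +1.1547 / +2.0000)
    (4,2) via x @ 0.3349  # hit
  → r_3 = 0.3349

ranges = [1.4780, 0.3002, 0.3349]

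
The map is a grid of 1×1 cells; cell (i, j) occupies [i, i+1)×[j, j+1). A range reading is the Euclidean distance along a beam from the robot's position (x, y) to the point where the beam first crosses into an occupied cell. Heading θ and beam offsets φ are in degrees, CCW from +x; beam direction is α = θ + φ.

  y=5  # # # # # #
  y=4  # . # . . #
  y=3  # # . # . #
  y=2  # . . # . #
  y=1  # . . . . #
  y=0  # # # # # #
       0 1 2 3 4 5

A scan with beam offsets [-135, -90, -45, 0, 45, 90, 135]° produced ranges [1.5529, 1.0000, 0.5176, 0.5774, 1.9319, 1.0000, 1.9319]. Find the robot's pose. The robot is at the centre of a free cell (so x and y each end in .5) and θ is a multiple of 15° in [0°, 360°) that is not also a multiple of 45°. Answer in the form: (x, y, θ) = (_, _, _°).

Candidates: 12 free-cell centres × 16 headings = 192 poses. Raycast each; keep the one whose scan matches to 4 dp.
  (1.5, 1.5, 165°): beam 1 = 1.7321 ≠ 1.5529 ✗
  (3.5, 4.5, 105°): beam 1 = 1.7321 ≠ 1.5529 ✗
  (2.5, 3.5, 300°): beam 1 = 0.5176 ≠ 1.5529 ✗
  (4.5, 3.5, 345°): beam 1 = 0.5774 ≠ 1.5529 ✗
  …
  (2.5, 1.5, 300°): r_1=1.5529, r_2=1.0000, r_3=0.5176, r_4=0.5774, r_5=1.9319, r_6=1.0000, r_7=1.9319 — all match ✓
Only this pose fits every beam.

(x, y, θ) = (2.5, 1.5, 300°)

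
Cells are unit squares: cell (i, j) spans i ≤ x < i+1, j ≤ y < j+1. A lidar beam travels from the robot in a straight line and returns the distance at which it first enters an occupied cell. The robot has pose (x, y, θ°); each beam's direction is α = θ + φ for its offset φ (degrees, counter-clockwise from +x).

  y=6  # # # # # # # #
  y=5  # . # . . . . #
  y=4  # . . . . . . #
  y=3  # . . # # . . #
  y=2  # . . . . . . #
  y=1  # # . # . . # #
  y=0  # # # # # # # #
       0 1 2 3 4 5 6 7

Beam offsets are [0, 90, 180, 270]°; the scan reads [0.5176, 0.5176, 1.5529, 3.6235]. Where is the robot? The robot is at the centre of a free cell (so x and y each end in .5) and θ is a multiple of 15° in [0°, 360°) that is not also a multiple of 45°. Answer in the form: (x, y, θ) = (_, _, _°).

Enumerate (i+0.5, j+0.5, θ) over the 24 free cells and 16 admissible headings. For each, cast all 4 beams and compare to the given ranges.
  (3.5, 5.5, 300°): beam 1 = 1.7321 ≠ 0.5176 ✗
  (6.5, 2.5, 165°): beam 1 = 1.9319 ≠ 0.5176 ✗
  (3.5, 2.5, 255°): beam 2 = 2.5882 ≠ 0.5176 ✗
  (5.5, 5.5, 300°): beam 1 = 3.0000 ≠ 0.5176 ✗
  (5.5, 4.5, 210°): beam 1 = 1.0000 ≠ 0.5176 ✗
  …
  (3.5, 5.5, 75°): r_1=0.5176, r_2=0.5176, r_3=1.5529, r_4=3.6235 — all match ✓
Only this pose fits every beam.

(x, y, θ) = (3.5, 5.5, 75°)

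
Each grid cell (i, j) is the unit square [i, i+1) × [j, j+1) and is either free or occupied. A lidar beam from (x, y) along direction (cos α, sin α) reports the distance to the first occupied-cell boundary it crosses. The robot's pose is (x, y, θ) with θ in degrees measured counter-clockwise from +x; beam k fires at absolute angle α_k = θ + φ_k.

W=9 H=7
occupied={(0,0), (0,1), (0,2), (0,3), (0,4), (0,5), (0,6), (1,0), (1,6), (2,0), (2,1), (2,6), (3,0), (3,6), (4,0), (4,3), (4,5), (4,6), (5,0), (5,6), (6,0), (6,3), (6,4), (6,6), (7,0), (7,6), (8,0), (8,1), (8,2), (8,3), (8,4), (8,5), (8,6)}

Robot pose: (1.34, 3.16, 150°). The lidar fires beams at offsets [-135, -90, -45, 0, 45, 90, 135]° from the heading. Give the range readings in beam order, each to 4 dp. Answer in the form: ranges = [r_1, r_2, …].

ranges = [2.7538, 3.2793, 1.3137, 0.3926, 0.3520, 0.6800, 2.2362]

beam 1: φ=-135°, α=15°
  cosα=0.9659 sinα=0.2588 | (1,3) | tMaxX 0.6833 tMaxY 3.2455 | tΔX 1.0353 tΔY 3.8637
    t=0.6833 [x] (2,3)
    t=1.7186 [x] (3,3)
    t=2.7538 [x] (4,3) — stop
  → r_1 = 2.7538
beam 2: φ=-90°, α=60°
  cosα=0.5000 sinα=0.8660 | (1,3) | tMaxX 1.3200 tMaxY 0.9699 | tΔX 2.0000 tΔY 1.1547
    t=0.9699 [y] (1,4)
    t=1.3200 [x] (2,4)
    t=2.1246 [y] (2,5)
    t=3.2793 [y] (2,6) — stop
  → r_2 = 3.2793
beam 3: φ=-45°, α=105°
  cosα=-0.2588 sinα=0.9659 | (1,3) | tMaxX 1.3137 tMaxY 0.8696 | tΔX 3.8637 tΔY 1.0353
    t=0.8696 [y] (1,4)
    t=1.3137 [x] (0,4) — stop
  → r_3 = 1.3137
beam 4: φ=0°, α=150°
  cosα=-0.8660 sinα=0.5000 | (1,3) | tMaxX 0.3926 tMaxY 1.6800 | tΔX 1.1547 tΔY 2.0000
    t=0.3926 [x] (0,3) — stop
  → r_4 = 0.3926
beam 5: φ=45°, α=195°
  cosα=-0.9659 sinα=-0.2588 | (1,3) | tMaxX 0.3520 tMaxY 0.6182 | tΔX 1.0353 tΔY 3.8637
    t=0.3520 [x] (0,3) — stop
  → r_5 = 0.3520
beam 6: φ=90°, α=240°
  cosα=-0.5000 sinα=-0.8660 | (1,3) | tMaxX 0.6800 tMaxY 0.1848 | tΔX 2.0000 tΔY 1.1547
    t=0.1848 [y] (1,2)
    t=0.6800 [x] (0,2) — stop
  → r_6 = 0.6800
beam 7: φ=135°, α=285°
  cosα=0.2588 sinα=-0.9659 | (1,3) | tMaxX 2.5500 tMaxY 0.1656 | tΔX 3.8637 tΔY 1.0353
    t=0.1656 [y] (1,2)
    t=1.2009 [y] (1,1)
    t=2.2362 [y] (1,0) — stop
  → r_7 = 2.2362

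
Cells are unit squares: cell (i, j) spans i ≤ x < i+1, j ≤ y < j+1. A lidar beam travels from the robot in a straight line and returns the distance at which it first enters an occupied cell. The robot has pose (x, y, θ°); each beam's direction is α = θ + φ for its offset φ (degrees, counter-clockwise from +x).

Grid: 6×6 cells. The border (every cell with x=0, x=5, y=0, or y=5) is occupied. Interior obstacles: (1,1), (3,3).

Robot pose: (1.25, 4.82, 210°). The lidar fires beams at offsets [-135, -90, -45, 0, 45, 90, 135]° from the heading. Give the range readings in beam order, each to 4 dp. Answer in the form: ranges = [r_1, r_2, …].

beam 1: φ=-135°, α=75°
  dir = (cos 75°, sin 75°) = (0.2588, 0.9659); from cell (1,4)
  next x-line at t=2.8978, next y-line at t=0.1863; Δt_x=3.8637, Δt_y=1.0353
    y: enter (1,5) at t=0.1863 ← occupied
  → r_1 = 0.1863
beam 2: φ=-90°, α=120°
  dir = (cos 120°, sin 120°) = (-0.5000, 0.8660); from cell (1,4)
  next x-line at t=0.5000, next y-line at t=0.2078; Δt_x=2.0000, Δt_y=1.1547
    y: enter (1,5) at t=0.2078 ← occupied
  → r_2 = 0.2078
beam 3: φ=-45°, α=165°
  dir = (cos 165°, sin 165°) = (-0.9659, 0.2588); from cell (1,4)
  next x-line at t=0.2588, next y-line at t=0.6955; Δt_x=1.0353, Δt_y=3.8637
    x: enter (0,4) at t=0.2588 ← occupied
  → r_3 = 0.2588
beam 4: φ=0°, α=210°
  dir = (cos 210°, sin 210°) = (-0.8660, -0.5000); from cell (1,4)
  next x-line at t=0.2887, next y-line at t=1.6400; Δt_x=1.1547, Δt_y=2.0000
    x: enter (0,4) at t=0.2887 ← occupied
  → r_4 = 0.2887
beam 5: φ=45°, α=255°
  dir = (cos 255°, sin 255°) = (-0.2588, -0.9659); from cell (1,4)
  next x-line at t=0.9659, next y-line at t=0.8489; Δt_x=3.8637, Δt_y=1.0353
    y: enter (1,3) at t=0.8489
    x: enter (0,3) at t=0.9659 ← occupied
  → r_5 = 0.9659
beam 6: φ=90°, α=300°
  dir = (cos 300°, sin 300°) = (0.5000, -0.8660); from cell (1,4)
  next x-line at t=1.5000, next y-line at t=0.9469; Δt_x=2.0000, Δt_y=1.1547
    y: enter (1,3) at t=0.9469
    x: enter (2,3) at t=1.5000
    y: enter (2,2) at t=2.1016
    y: enter (2,1) at t=3.2563
    x: enter (3,1) at t=3.5000
    y: enter (3,0) at t=4.4110 ← occupied
  → r_6 = 4.4110
beam 7: φ=135°, α=345°
  dir = (cos 345°, sin 345°) = (0.9659, -0.2588); from cell (1,4)
  next x-line at t=0.7765, next y-line at t=3.1682; Δt_x=1.0353, Δt_y=3.8637
    x: enter (2,4) at t=0.7765
    x: enter (3,4) at t=1.8117
    x: enter (4,4) at t=2.8470
    y: enter (4,3) at t=3.1682
    x: enter (5,3) at t=3.8823 ← occupied
  → r_7 = 3.8823

ranges = [0.1863, 0.2078, 0.2588, 0.2887, 0.9659, 4.4110, 3.8823]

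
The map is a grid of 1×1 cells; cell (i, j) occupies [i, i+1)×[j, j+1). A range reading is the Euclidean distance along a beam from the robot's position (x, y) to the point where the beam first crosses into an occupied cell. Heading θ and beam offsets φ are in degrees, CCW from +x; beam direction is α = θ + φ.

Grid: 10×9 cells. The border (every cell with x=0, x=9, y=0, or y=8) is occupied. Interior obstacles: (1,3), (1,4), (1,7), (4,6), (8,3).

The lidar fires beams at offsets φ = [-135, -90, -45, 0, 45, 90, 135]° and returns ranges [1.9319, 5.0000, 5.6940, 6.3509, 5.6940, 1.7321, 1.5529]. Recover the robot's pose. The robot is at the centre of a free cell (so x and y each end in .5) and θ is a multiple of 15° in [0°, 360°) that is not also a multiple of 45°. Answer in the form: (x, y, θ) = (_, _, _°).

Candidates: 51 free-cell centres × 16 headings = 816 poses. Raycast each; keep the one whose scan matches to 4 dp.
  (2.5, 2.5, 120°): beam 1 = 5.7956 ≠ 1.9319 ✗
  (7.5, 2.5, 330°): beam 1 = 5.7956 ≠ 1.9319 ✗
  (3.5, 6.5, 195°): beam 1 = 1.7321 ≠ 1.9319 ✗
  (8.5, 6.5, 285°): beam 1 = 3.0000 ≠ 1.9319 ✗
  (5.5, 2.5, 345°): beam 1 = 3.0000 ≠ 1.9319 ✗
  …
  (6.5, 2.5, 150°): r_1=1.9319, r_2=5.0000, r_3=5.6940, r_4=6.3509, r_5=5.6940, r_6=1.7321, r_7=1.5529 — all match ✓
Only this pose fits every beam.

(x, y, θ) = (6.5, 2.5, 150°)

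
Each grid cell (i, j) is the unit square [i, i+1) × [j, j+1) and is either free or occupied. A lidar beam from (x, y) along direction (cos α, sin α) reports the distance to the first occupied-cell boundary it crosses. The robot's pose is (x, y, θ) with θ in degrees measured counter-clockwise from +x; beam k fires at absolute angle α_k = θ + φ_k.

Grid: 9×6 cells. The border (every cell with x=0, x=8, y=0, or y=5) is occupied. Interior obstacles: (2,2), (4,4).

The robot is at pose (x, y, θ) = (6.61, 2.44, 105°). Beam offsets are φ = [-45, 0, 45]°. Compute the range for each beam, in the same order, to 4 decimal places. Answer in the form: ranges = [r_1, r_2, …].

ranges = [2.7800, 2.6503, 5.1200]

beam 1: φ=-45°, α=60°
  dir = (cos 60°, sin 60°) = (0.5000, 0.8660); from cell (6,2)
  next x-line at t=0.7800, next y-line at t=0.6466; Δt_x=2.0000, Δt_y=1.1547
    y: enter (6,3) at t=0.6466
    x: enter (7,3) at t=0.7800
    y: enter (7,4) at t=1.8013
    x: enter (8,4) at t=2.7800 ← occupied
  → r_1 = 2.7800
beam 2: φ=0°, α=105°
  dir = (cos 105°, sin 105°) = (-0.2588, 0.9659); from cell (6,2)
  next x-line at t=2.3569, next y-line at t=0.5798; Δt_x=3.8637, Δt_y=1.0353
    y: enter (6,3) at t=0.5798
    y: enter (6,4) at t=1.6150
    x: enter (5,4) at t=2.3569
    y: enter (5,5) at t=2.6503 ← occupied
  → r_2 = 2.6503
beam 3: φ=45°, α=150°
  dir = (cos 150°, sin 150°) = (-0.8660, 0.5000); from cell (6,2)
  next x-line at t=0.7044, next y-line at t=1.1200; Δt_x=1.1547, Δt_y=2.0000
    x: enter (5,2) at t=0.7044
    y: enter (5,3) at t=1.1200
    x: enter (4,3) at t=1.8591
    x: enter (3,3) at t=3.0138
    y: enter (3,4) at t=3.1200
    x: enter (2,4) at t=4.1685
    y: enter (2,5) at t=5.1200 ← occupied
  → r_3 = 5.1200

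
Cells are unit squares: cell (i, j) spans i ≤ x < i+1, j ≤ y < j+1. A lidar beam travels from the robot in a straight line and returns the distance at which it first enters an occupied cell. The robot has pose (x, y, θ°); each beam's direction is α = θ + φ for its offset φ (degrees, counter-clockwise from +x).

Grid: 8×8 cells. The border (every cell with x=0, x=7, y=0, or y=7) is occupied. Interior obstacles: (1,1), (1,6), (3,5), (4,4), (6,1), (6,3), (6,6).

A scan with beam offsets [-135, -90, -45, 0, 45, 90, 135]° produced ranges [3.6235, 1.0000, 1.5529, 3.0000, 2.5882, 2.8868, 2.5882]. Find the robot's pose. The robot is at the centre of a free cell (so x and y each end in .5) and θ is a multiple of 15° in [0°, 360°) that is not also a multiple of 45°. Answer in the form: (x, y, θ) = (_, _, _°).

Candidates: 29 free-cell centres × 16 headings = 464 poses. Raycast each; keep the one whose scan matches to 4 dp.
  (1.5, 2.5, 255°): beam 1 = 1.0000 ≠ 3.6235 ✗
  (5.5, 5.5, 30°): beam 1 = 4.6587 ≠ 3.6235 ✗
  (2.5, 4.5, 300°): beam 1 = 1.5529 ≠ 3.6235 ✗
  (3.5, 6.5, 195°): beam 1 = 0.5774 ≠ 3.6235 ✗
  (6.5, 2.5, 240°): beam 1 = 0.5176 ≠ 3.6235 ✗
  …
  (3.5, 3.5, 120°): r_1=3.6235, r_2=1.0000, r_3=1.5529, r_4=3.0000, r_5=2.5882, r_6=2.8868, r_7=2.5882 — all match ✓
Unique over the lattice → pose = (3.5, 3.5, 120°).

(x, y, θ) = (3.5, 3.5, 120°)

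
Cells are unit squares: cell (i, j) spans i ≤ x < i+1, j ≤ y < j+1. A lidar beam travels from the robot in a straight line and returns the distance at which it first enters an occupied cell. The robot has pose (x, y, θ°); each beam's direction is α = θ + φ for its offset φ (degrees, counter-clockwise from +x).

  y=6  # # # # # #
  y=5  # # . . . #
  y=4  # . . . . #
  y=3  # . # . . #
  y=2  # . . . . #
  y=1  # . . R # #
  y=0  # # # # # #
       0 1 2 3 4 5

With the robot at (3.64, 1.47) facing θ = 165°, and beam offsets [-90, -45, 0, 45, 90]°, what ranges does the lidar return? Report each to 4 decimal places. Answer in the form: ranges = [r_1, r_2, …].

beam 1: φ=-90°, α=75°
  d=(0.2588,0.9659)  start (3,1)  tX=1.3909 tY=0.5487  stride 1/|dx|=3.8637 1/|dy|=1.0353
    cross y-line → (3,2), t=0.5487
    cross x-line → (4,2), t=1.3909
    cross y-line → (4,3), t=1.5840
    cross y-line → (4,4), t=2.6192
    cross y-line → (4,5), t=3.6545
    cross y-line → (4,6), t=4.6898 (wall)
  → r_1 = 4.6898
beam 2: φ=-45°, α=120°
  d=(-0.5000,0.8660)  start (3,1)  tX=1.2800 tY=0.6120  stride 1/|dx|=2.0000 1/|dy|=1.1547
    cross y-line → (3,2), t=0.6120
    cross x-line → (2,2), t=1.2800
    cross y-line → (2,3), t=1.7667 (wall)
  → r_2 = 1.7667
beam 3: φ=0°, α=165°
  d=(-0.9659,0.2588)  start (3,1)  tX=0.6626 tY=2.0478  stride 1/|dx|=1.0353 1/|dy|=3.8637
    cross x-line → (2,1), t=0.6626
    cross x-line → (1,1), t=1.6979
    cross y-line → (1,2), t=2.0478
    cross x-line → (0,2), t=2.7331 (wall)
  → r_3 = 2.7331
beam 4: φ=45°, α=210°
  d=(-0.8660,-0.5000)  start (3,1)  tX=0.7390 tY=0.9400  stride 1/|dx|=1.1547 1/|dy|=2.0000
    cross x-line → (2,1), t=0.7390
    cross y-line → (2,0), t=0.9400 (wall)
  → r_4 = 0.9400
beam 5: φ=90°, α=255°
  d=(-0.2588,-0.9659)  start (3,1)  tX=2.4728 tY=0.4866  stride 1/|dx|=3.8637 1/|dy|=1.0353
    cross y-line → (3,0), t=0.4866 (wall)
  → r_5 = 0.4866

ranges = [4.6898, 1.7667, 2.7331, 0.9400, 0.4866]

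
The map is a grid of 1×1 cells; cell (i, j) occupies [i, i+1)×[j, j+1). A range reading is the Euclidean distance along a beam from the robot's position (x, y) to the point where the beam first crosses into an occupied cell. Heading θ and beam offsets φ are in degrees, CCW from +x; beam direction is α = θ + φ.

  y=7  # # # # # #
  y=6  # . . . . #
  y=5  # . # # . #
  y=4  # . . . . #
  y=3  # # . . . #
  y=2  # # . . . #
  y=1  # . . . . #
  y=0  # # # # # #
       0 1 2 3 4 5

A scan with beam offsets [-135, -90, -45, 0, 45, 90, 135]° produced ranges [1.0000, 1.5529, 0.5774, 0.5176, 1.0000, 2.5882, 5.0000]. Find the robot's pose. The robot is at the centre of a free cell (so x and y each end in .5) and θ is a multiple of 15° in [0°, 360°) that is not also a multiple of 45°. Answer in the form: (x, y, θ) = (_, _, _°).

(x, y, θ) = (2.5, 1.5, 285°)

The pose lattice has 20·16 = 320 candidates. Test each by forward raycasting.
  (2.5, 4.5, 75°): beam 1 = 4.0415 ≠ 1.0000 ✗
  (3.5, 6.5, 105°): beam 1 = 1.7321 ≠ 1.0000 ✗
  (1.5, 6.5, 15°): beam 2 = 5.6940 ≠ 1.5529 ✗
  (3.5, 1.5, 330°): beam 1 = 1.9319 ≠ 1.0000 ✗
  …
  (2.5, 1.5, 285°): r_1=1.0000, r_2=1.5529, r_3=0.5774, r_4=0.5176, r_5=1.0000, r_6=2.5882, r_7=5.0000 — all match ✓
Only this pose fits every beam.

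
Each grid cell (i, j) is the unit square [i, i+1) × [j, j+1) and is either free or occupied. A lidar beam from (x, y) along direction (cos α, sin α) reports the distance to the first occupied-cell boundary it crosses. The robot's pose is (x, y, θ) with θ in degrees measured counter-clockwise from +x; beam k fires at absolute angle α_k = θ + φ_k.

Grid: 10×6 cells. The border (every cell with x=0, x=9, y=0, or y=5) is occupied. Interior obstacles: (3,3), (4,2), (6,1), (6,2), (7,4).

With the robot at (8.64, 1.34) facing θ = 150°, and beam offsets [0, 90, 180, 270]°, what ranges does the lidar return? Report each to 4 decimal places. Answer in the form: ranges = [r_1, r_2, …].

ranges = [1.8937, 0.3926, 0.4157, 0.7200]

beam 1: φ=0°, α=150°
  direction (-0.8660, 0.5000); cell (8,1); t to first gridline: x 0.7390, y 1.3200 (then +1.1547 / +2.0000)
    (7,1) via x @ 0.7390
    (7,2) via y @ 1.3200
    (6,2) via x @ 1.8937  # hit
  → r_1 = 1.8937
beam 2: φ=90°, α=240°
  direction (-0.5000, -0.8660); cell (8,1); t to first gridline: x 1.2800, y 0.3926 (then +2.0000 / +1.1547)
    (8,0) via y @ 0.3926  # hit
  → r_2 = 0.3926
beam 3: φ=180°, α=330°
  direction (0.8660, -0.5000); cell (8,1); t to first gridline: x 0.4157, y 0.6800 (then +1.1547 / +2.0000)
    (9,1) via x @ 0.4157  # hit
  → r_3 = 0.4157
beam 4: φ=270°, α=60°
  direction (0.5000, 0.8660); cell (8,1); t to first gridline: x 0.7200, y 0.7621 (then +2.0000 / +1.1547)
    (9,1) via x @ 0.7200  # hit
  → r_4 = 0.7200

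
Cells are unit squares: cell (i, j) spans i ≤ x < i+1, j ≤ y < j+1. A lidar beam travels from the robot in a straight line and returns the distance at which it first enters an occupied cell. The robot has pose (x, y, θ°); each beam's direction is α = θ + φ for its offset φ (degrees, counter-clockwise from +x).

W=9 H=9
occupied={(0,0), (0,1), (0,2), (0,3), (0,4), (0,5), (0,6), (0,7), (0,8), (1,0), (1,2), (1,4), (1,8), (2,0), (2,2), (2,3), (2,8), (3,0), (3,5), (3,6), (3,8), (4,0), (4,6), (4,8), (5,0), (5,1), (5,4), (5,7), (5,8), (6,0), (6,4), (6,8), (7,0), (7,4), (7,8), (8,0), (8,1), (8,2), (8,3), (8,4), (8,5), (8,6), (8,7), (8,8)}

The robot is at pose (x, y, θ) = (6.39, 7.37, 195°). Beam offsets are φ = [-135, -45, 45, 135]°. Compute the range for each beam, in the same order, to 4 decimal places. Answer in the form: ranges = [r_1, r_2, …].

ranges = [0.7275, 0.4503, 2.7366, 1.8591]

beam 1: φ=-135°, α=60°
  cosα=0.5000 sinα=0.8660 | (6,7) | tMaxX 1.2200 tMaxY 0.7275 | tΔX 2.0000 tΔY 1.1547
    t=0.7275 [y] (6,8) — stop
  → r_1 = 0.7275
beam 2: φ=-45°, α=150°
  cosα=-0.8660 sinα=0.5000 | (6,7) | tMaxX 0.4503 tMaxY 1.2600 | tΔX 1.1547 tΔY 2.0000
    t=0.4503 [x] (5,7) — stop
  → r_2 = 0.4503
beam 3: φ=45°, α=240°
  cosα=-0.5000 sinα=-0.8660 | (6,7) | tMaxX 0.7800 tMaxY 0.4272 | tΔX 2.0000 tΔY 1.1547
    t=0.4272 [y] (6,6)
    t=0.7800 [x] (5,6)
    t=1.5819 [y] (5,5)
    t=2.7366 [y] (5,4) — stop
  → r_3 = 2.7366
beam 4: φ=135°, α=330°
  cosα=0.8660 sinα=-0.5000 | (6,7) | tMaxX 0.7044 tMaxY 0.7400 | tΔX 1.1547 tΔY 2.0000
    t=0.7044 [x] (7,7)
    t=0.7400 [y] (7,6)
    t=1.8591 [x] (8,6) — stop
  → r_4 = 1.8591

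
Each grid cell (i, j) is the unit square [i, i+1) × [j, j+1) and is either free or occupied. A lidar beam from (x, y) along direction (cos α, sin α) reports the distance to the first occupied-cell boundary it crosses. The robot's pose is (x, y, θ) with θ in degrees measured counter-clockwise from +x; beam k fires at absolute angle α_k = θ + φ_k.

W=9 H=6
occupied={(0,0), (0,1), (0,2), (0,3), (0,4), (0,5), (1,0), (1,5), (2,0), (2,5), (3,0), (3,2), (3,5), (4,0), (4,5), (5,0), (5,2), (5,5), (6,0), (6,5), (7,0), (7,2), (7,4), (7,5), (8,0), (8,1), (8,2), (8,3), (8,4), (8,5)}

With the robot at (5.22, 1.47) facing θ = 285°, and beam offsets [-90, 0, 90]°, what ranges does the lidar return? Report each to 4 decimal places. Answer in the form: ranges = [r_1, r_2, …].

ranges = [1.8159, 0.4866, 2.0478]

beam 1: φ=-90°, α=195°
  cosα=-0.9659 sinα=-0.2588 | (5,1) | tMaxX 0.2278 tMaxY 1.8159 | tΔX 1.0353 tΔY 3.8637
    t=0.2278 [x] (4,1)
    t=1.2630 [x] (3,1)
    t=1.8159 [y] (3,0) — stop
  → r_1 = 1.8159
beam 2: φ=0°, α=285°
  cosα=0.2588 sinα=-0.9659 | (5,1) | tMaxX 3.0137 tMaxY 0.4866 | tΔX 3.8637 tΔY 1.0353
    t=0.4866 [y] (5,0) — stop
  → r_2 = 0.4866
beam 3: φ=90°, α=15°
  cosα=0.9659 sinα=0.2588 | (5,1) | tMaxX 0.8075 tMaxY 2.0478 | tΔX 1.0353 tΔY 3.8637
    t=0.8075 [x] (6,1)
    t=1.8428 [x] (7,1)
    t=2.0478 [y] (7,2) — stop
  → r_3 = 2.0478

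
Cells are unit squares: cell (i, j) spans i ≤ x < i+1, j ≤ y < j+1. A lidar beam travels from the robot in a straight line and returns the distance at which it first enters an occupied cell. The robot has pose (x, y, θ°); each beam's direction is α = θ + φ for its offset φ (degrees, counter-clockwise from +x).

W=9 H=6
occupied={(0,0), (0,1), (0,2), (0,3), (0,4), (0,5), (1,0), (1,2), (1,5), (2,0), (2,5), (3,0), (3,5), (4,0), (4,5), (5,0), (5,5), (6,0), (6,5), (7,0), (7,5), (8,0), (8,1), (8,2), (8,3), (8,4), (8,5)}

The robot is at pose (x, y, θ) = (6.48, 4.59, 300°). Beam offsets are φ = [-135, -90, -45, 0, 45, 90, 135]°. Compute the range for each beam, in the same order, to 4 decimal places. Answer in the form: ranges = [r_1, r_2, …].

ranges = [1.5841, 5.1731, 3.7166, 3.0400, 1.5736, 0.8200, 0.4245]

beam 1: φ=-135°, α=165°
  dir = (cos 165°, sin 165°) = (-0.9659, 0.2588); from cell (6,4)
  next x-line at t=0.4969, next y-line at t=1.5841; Δt_x=1.0353, Δt_y=3.8637
    x: enter (5,4) at t=0.4969
    x: enter (4,4) at t=1.5322
    y: enter (4,5) at t=1.5841 ← occupied
  → r_1 = 1.5841
beam 2: φ=-90°, α=210°
  dir = (cos 210°, sin 210°) = (-0.8660, -0.5000); from cell (6,4)
  next x-line at t=0.5543, next y-line at t=1.1800; Δt_x=1.1547, Δt_y=2.0000
    x: enter (5,4) at t=0.5543
    y: enter (5,3) at t=1.1800
    x: enter (4,3) at t=1.7090
    x: enter (3,3) at t=2.8637
    y: enter (3,2) at t=3.1800
    x: enter (2,2) at t=4.0184
    x: enter (1,2) at t=5.1731 ← occupied
  → r_2 = 5.1731
beam 3: φ=-45°, α=255°
  dir = (cos 255°, sin 255°) = (-0.2588, -0.9659); from cell (6,4)
  next x-line at t=1.8546, next y-line at t=0.6108; Δt_x=3.8637, Δt_y=1.0353
    y: enter (6,3) at t=0.6108
    y: enter (6,2) at t=1.6461
    x: enter (5,2) at t=1.8546
    y: enter (5,1) at t=2.6814
    y: enter (5,0) at t=3.7166 ← occupied
  → r_3 = 3.7166
beam 4: φ=0°, α=300°
  dir = (cos 300°, sin 300°) = (0.5000, -0.8660); from cell (6,4)
  next x-line at t=1.0400, next y-line at t=0.6813; Δt_x=2.0000, Δt_y=1.1547
    y: enter (6,3) at t=0.6813
    x: enter (7,3) at t=1.0400
    y: enter (7,2) at t=1.8360
    y: enter (7,1) at t=2.9907
    x: enter (8,1) at t=3.0400 ← occupied
  → r_4 = 3.0400
beam 5: φ=45°, α=345°
  dir = (cos 345°, sin 345°) = (0.9659, -0.2588); from cell (6,4)
  next x-line at t=0.5383, next y-line at t=2.2796; Δt_x=1.0353, Δt_y=3.8637
    x: enter (7,4) at t=0.5383
    x: enter (8,4) at t=1.5736 ← occupied
  → r_5 = 1.5736
beam 6: φ=90°, α=30°
  dir = (cos 30°, sin 30°) = (0.8660, 0.5000); from cell (6,4)
  next x-line at t=0.6004, next y-line at t=0.8200; Δt_x=1.1547, Δt_y=2.0000
    x: enter (7,4) at t=0.6004
    y: enter (7,5) at t=0.8200 ← occupied
  → r_6 = 0.8200
beam 7: φ=135°, α=75°
  dir = (cos 75°, sin 75°) = (0.2588, 0.9659); from cell (6,4)
  next x-line at t=2.0091, next y-line at t=0.4245; Δt_x=3.8637, Δt_y=1.0353
    y: enter (6,5) at t=0.4245 ← occupied
  → r_7 = 0.4245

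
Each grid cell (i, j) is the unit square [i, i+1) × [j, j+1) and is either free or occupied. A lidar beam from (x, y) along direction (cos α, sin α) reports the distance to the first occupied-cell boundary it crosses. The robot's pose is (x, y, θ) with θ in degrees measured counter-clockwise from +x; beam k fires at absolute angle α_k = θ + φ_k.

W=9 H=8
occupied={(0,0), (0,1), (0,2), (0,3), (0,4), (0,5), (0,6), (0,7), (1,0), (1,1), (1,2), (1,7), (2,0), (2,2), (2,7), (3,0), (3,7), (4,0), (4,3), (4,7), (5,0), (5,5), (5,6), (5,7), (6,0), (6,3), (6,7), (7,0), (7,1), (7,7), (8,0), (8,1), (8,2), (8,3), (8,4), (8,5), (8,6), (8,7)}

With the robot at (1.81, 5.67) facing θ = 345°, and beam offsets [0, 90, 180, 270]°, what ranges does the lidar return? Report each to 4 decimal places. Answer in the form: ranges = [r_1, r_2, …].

ranges = [6.4084, 1.3769, 0.8386, 2.7642]

beam 1: φ=0°, α=345°
  d=(0.9659,-0.2588)  start (1,5)  tX=0.1967 tY=2.5887  stride 1/|dx|=1.0353 1/|dy|=3.8637
    cross x-line → (2,5), t=0.1967
    cross x-line → (3,5), t=1.2320
    cross x-line → (4,5), t=2.2673
    cross y-line → (4,4), t=2.5887
    cross x-line → (5,4), t=3.3025
    cross x-line → (6,4), t=4.3378
    cross x-line → (7,4), t=5.3731
    cross x-line → (8,4), t=6.4084 (wall)
  → r_1 = 6.4084
beam 2: φ=90°, α=75°
  d=(0.2588,0.9659)  start (1,5)  tX=0.7341 tY=0.3416  stride 1/|dx|=3.8637 1/|dy|=1.0353
    cross y-line → (1,6), t=0.3416
    cross x-line → (2,6), t=0.7341
    cross y-line → (2,7), t=1.3769 (wall)
  → r_2 = 1.3769
beam 3: φ=180°, α=165°
  d=(-0.9659,0.2588)  start (1,5)  tX=0.8386 tY=1.2750  stride 1/|dx|=1.0353 1/|dy|=3.8637
    cross x-line → (0,5), t=0.8386 (wall)
  → r_3 = 0.8386
beam 4: φ=270°, α=255°
  d=(-0.2588,-0.9659)  start (1,5)  tX=3.1296 tY=0.6936  stride 1/|dx|=3.8637 1/|dy|=1.0353
    cross y-line → (1,4), t=0.6936
    cross y-line → (1,3), t=1.7289
    cross y-line → (1,2), t=2.7642 (wall)
  → r_4 = 2.7642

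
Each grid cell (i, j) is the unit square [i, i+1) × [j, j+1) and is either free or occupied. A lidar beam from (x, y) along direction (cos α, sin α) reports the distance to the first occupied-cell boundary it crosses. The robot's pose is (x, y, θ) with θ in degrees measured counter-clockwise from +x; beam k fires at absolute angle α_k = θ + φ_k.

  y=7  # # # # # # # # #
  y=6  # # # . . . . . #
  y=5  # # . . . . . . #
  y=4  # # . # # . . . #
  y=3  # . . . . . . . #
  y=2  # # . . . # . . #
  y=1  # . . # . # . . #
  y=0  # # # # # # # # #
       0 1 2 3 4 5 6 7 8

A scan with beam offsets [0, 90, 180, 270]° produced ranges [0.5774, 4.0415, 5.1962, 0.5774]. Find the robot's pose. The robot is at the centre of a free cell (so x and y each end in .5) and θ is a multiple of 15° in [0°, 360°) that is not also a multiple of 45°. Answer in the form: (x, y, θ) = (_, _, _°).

(x, y, θ) = (3.5, 6.5, 150°)

The pose lattice has 32·16 = 512 candidates. Test each by forward raycasting.
  (4.5, 2.5, 75°): beam 1 = 1.5529 ≠ 0.5774 ✗
  (6.5, 2.5, 300°): beam 1 = 1.7321 ≠ 0.5774 ✗
  (7.5, 3.5, 120°): beam 1 = 4.0415 ≠ 0.5774 ✗
  (1.5, 1.5, 60°): beam 2 = 0.5774 ≠ 4.0415 ✗
  (4.5, 1.5, 30°): beam 2 = 2.8868 ≠ 4.0415 ✗
  …
  (3.5, 6.5, 150°): r_1=0.5774, r_2=4.0415, r_3=5.1962, r_4=0.5774 — all match ✓
Only this pose fits every beam.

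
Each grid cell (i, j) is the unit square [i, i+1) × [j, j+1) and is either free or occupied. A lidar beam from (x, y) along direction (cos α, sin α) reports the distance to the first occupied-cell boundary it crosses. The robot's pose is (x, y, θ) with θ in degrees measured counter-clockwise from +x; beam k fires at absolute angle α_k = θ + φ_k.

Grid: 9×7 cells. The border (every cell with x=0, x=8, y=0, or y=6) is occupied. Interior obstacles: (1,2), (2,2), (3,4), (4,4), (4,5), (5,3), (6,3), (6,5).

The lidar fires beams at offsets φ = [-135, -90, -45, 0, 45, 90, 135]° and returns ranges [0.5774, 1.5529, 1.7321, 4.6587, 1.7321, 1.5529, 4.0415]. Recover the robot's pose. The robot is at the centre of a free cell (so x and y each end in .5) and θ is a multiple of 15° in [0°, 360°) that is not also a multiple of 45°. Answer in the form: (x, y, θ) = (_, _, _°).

(x, y, θ) = (3.5, 2.5, 345°)

The pose lattice has 27·16 = 432 candidates. Test each by forward raycasting.
  (2.5, 3.5, 30°): beam 1 = 0.5176 ≠ 0.5774 ✗
  (2.5, 4.5, 15°): beam 1 = 1.7321 ≠ 0.5774 ✗
  (1.5, 4.5, 210°): beam 1 = 1.5529 ≠ 0.5774 ✗
  (1.5, 3.5, 345°): beam 2 = 0.5176 ≠ 1.5529 ✗
  (2.5, 4.5, 75°): beam 1 = 4.0415 ≠ 0.5774 ✗
  …
  (3.5, 2.5, 345°): r_1=0.5774, r_2=1.5529, r_3=1.7321, r_4=4.6587, r_5=1.7321, r_6=1.5529, r_7=4.0415 — all match ✓
Only this pose fits every beam.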